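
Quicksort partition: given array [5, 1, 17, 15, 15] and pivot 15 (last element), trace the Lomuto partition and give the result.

Lomuto partition with pivot = 15:

Initial array: [5, 1, 17, 15, 15]

arr[0]=5 <= 15: swap with position 0, array becomes [5, 1, 17, 15, 15]
arr[1]=1 <= 15: swap with position 1, array becomes [5, 1, 17, 15, 15]
arr[2]=17 > 15: no swap
arr[3]=15 <= 15: swap with position 2, array becomes [5, 1, 15, 17, 15]

Place pivot at position 3: [5, 1, 15, 15, 17]
Pivot position: 3

After partitioning with pivot 15, the array becomes [5, 1, 15, 15, 17]. The pivot is placed at index 3. All elements to the left of the pivot are <= 15, and all elements to the right are > 15.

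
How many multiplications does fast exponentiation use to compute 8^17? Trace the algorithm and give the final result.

Computing 8^17 by squaring (build up from 8^1; each line after the first costs one multiplication):

8^1 = 8
8^2 = (8^1)^2 = 8^2 = 64
8^4 = (8^2)^2 = 64^2 = 4096
8^8 = (8^4)^2 = 4096^2 = 16777216
8^16 = (8^8)^2 = 16777216^2 = 281474976710656
8^17 = 8 * 8^16 = 8 * 281474976710656 = 2251799813685248

Result: 2251799813685248
Multiplications needed: 5 (5 lines after 8^1)

8^17 = 2251799813685248. Using exponentiation by squaring, this requires 5 multiplications. The key idea: if the exponent is even, square the half-power; if odd, multiply by the base once.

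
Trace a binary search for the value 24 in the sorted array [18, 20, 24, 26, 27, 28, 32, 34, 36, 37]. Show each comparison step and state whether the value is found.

Binary search for 24 in [18, 20, 24, 26, 27, 28, 32, 34, 36, 37]:

lo=0, hi=9, mid=4, arr[mid]=27 -> 27 > 24, search left half
lo=0, hi=3, mid=1, arr[mid]=20 -> 20 < 24, search right half
lo=2, hi=3, mid=2, arr[mid]=24 -> Found target at index 2!

Binary search finds 24 at index 2 after 3 comparisons. The search repeatedly halves the search space by comparing with the middle element.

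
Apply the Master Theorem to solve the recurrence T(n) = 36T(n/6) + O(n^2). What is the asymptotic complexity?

Master Theorem for T(n) = 36T(n/6) + O(n^2):

a = 36, b = 6, c = 2
log_b(a) = log_6(36) = 2.0000

Case 2: c = 2 = log_6(36) = 2.0000
T(n) = O(n^2 log n) = O(n^2 log n)

For T(n) = 36T(n/6) + O(n^2): log_6(36) = 2.0000. This is Case 2 of the Master Theorem (c = log_b(a), equal work at all levels), giving O(n^2 log n).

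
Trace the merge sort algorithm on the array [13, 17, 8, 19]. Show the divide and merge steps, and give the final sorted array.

Merge sort trace:

Split: [13, 17, 8, 19] -> [13, 17] and [8, 19]
  Split: [13, 17] -> [13] and [17]
  Merge: [13] + [17] -> [13, 17]
  Split: [8, 19] -> [8] and [19]
  Merge: [8] + [19] -> [8, 19]
Merge: [13, 17] + [8, 19] -> [8, 13, 17, 19]

Final sorted array: [8, 13, 17, 19]

The merge sort proceeds by recursively splitting the array and merging sorted halves.
After all merges, the sorted array is [8, 13, 17, 19].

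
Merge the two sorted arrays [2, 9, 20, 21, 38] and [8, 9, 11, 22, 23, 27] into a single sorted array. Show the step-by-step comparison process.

Merging process:

Compare 2 vs 8: take 2 from left. Merged: [2]
Compare 9 vs 8: take 8 from right. Merged: [2, 8]
Compare 9 vs 9: take 9 from left. Merged: [2, 8, 9]
Compare 20 vs 9: take 9 from right. Merged: [2, 8, 9, 9]
Compare 20 vs 11: take 11 from right. Merged: [2, 8, 9, 9, 11]
Compare 20 vs 22: take 20 from left. Merged: [2, 8, 9, 9, 11, 20]
Compare 21 vs 22: take 21 from left. Merged: [2, 8, 9, 9, 11, 20, 21]
Compare 38 vs 22: take 22 from right. Merged: [2, 8, 9, 9, 11, 20, 21, 22]
Compare 38 vs 23: take 23 from right. Merged: [2, 8, 9, 9, 11, 20, 21, 22, 23]
Compare 38 vs 27: take 27 from right. Merged: [2, 8, 9, 9, 11, 20, 21, 22, 23, 27]
Append remaining from left: [38]. Merged: [2, 8, 9, 9, 11, 20, 21, 22, 23, 27, 38]

Final merged array: [2, 8, 9, 9, 11, 20, 21, 22, 23, 27, 38]
Total comparisons: 10

The merged array is [2, 8, 9, 9, 11, 20, 21, 22, 23, 27, 38], requiring 10 comparisons. The merge step runs in O(n) time where n is the total number of elements.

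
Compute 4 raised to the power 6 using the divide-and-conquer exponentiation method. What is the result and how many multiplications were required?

Computing 4^6 by squaring (build up from 4^1; each line after the first costs one multiplication):

4^1 = 4
4^2 = (4^1)^2 = 4^2 = 16
4^3 = 4 * 4^2 = 4 * 16 = 64
4^6 = (4^3)^2 = 64^2 = 4096

Result: 4096
Multiplications needed: 3 (3 lines after 4^1)

4^6 = 4096. Using exponentiation by squaring, this requires 3 multiplications. The key idea: if the exponent is even, square the half-power; if odd, multiply by the base once.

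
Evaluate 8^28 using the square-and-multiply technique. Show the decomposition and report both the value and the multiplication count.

Computing 8^28 by squaring (build up from 8^1; each line after the first costs one multiplication):

8^1 = 8
8^2 = (8^1)^2 = 8^2 = 64
8^3 = 8 * 8^2 = 8 * 64 = 512
8^6 = (8^3)^2 = 512^2 = 262144
8^7 = 8 * 8^6 = 8 * 262144 = 2097152
8^14 = (8^7)^2 = 2097152^2 = 4398046511104
8^28 = (8^14)^2 = 4398046511104^2 = 19342813113834066795298816

Result: 19342813113834066795298816
Multiplications needed: 6 (6 lines after 8^1)

8^28 = 19342813113834066795298816. Using exponentiation by squaring, this requires 6 multiplications. The key idea: if the exponent is even, square the half-power; if odd, multiply by the base once.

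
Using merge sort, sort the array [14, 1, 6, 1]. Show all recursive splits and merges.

Merge sort trace:

Split: [14, 1, 6, 1] -> [14, 1] and [6, 1]
  Split: [14, 1] -> [14] and [1]
  Merge: [14] + [1] -> [1, 14]
  Split: [6, 1] -> [6] and [1]
  Merge: [6] + [1] -> [1, 6]
Merge: [1, 14] + [1, 6] -> [1, 1, 6, 14]

Final sorted array: [1, 1, 6, 14]

The merge sort proceeds by recursively splitting the array and merging sorted halves.
After all merges, the sorted array is [1, 1, 6, 14].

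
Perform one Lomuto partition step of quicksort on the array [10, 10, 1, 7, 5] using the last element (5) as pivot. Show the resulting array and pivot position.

Lomuto partition with pivot = 5:

Initial array: [10, 10, 1, 7, 5]

arr[0]=10 > 5: no swap
arr[1]=10 > 5: no swap
arr[2]=1 <= 5: swap with position 0, array becomes [1, 10, 10, 7, 5]
arr[3]=7 > 5: no swap

Place pivot at position 1: [1, 5, 10, 7, 10]
Pivot position: 1

After partitioning with pivot 5, the array becomes [1, 5, 10, 7, 10]. The pivot is placed at index 1. All elements to the left of the pivot are <= 5, and all elements to the right are > 5.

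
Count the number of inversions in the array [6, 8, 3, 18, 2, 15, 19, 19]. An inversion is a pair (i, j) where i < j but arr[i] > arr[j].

Finding inversions in [6, 8, 3, 18, 2, 15, 19, 19]:

(0, 2): arr[0]=6 > arr[2]=3
(0, 4): arr[0]=6 > arr[4]=2
(1, 2): arr[1]=8 > arr[2]=3
(1, 4): arr[1]=8 > arr[4]=2
(2, 4): arr[2]=3 > arr[4]=2
(3, 4): arr[3]=18 > arr[4]=2
(3, 5): arr[3]=18 > arr[5]=15

Total inversions: 7

The array has 7 inversion(s): (0,2), (0,4), (1,2), (1,4), (2,4), (3,4), (3,5). Each pair (i,j) satisfies i < j and arr[i] > arr[j].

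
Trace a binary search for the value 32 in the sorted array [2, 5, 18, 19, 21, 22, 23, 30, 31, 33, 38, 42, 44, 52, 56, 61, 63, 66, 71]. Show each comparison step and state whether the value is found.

Binary search for 32 in [2, 5, 18, 19, 21, 22, 23, 30, 31, 33, 38, 42, 44, 52, 56, 61, 63, 66, 71]:

lo=0, hi=18, mid=9, arr[mid]=33 -> 33 > 32, search left half
lo=0, hi=8, mid=4, arr[mid]=21 -> 21 < 32, search right half
lo=5, hi=8, mid=6, arr[mid]=23 -> 23 < 32, search right half
lo=7, hi=8, mid=7, arr[mid]=30 -> 30 < 32, search right half
lo=8, hi=8, mid=8, arr[mid]=31 -> 31 < 32, search right half
lo=9 > hi=8, target 32 not found

Binary search determines that 32 is not in the array after 5 comparisons. The search space was exhausted without finding the target.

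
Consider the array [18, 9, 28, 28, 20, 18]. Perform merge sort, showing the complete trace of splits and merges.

Merge sort trace:

Split: [18, 9, 28, 28, 20, 18] -> [18, 9, 28] and [28, 20, 18]
  Split: [18, 9, 28] -> [18] and [9, 28]
    Split: [9, 28] -> [9] and [28]
    Merge: [9] + [28] -> [9, 28]
  Merge: [18] + [9, 28] -> [9, 18, 28]
  Split: [28, 20, 18] -> [28] and [20, 18]
    Split: [20, 18] -> [20] and [18]
    Merge: [20] + [18] -> [18, 20]
  Merge: [28] + [18, 20] -> [18, 20, 28]
Merge: [9, 18, 28] + [18, 20, 28] -> [9, 18, 18, 20, 28, 28]

Final sorted array: [9, 18, 18, 20, 28, 28]

The merge sort proceeds by recursively splitting the array and merging sorted halves.
After all merges, the sorted array is [9, 18, 18, 20, 28, 28].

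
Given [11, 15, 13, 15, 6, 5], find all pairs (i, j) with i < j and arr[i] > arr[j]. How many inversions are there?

Finding inversions in [11, 15, 13, 15, 6, 5]:

(0, 4): arr[0]=11 > arr[4]=6
(0, 5): arr[0]=11 > arr[5]=5
(1, 2): arr[1]=15 > arr[2]=13
(1, 4): arr[1]=15 > arr[4]=6
(1, 5): arr[1]=15 > arr[5]=5
(2, 4): arr[2]=13 > arr[4]=6
(2, 5): arr[2]=13 > arr[5]=5
(3, 4): arr[3]=15 > arr[4]=6
(3, 5): arr[3]=15 > arr[5]=5
(4, 5): arr[4]=6 > arr[5]=5

Total inversions: 10

The array has 10 inversion(s): (0,4), (0,5), (1,2), (1,4), (1,5), (2,4), (2,5), (3,4), (3,5), (4,5). Each pair (i,j) satisfies i < j and arr[i] > arr[j].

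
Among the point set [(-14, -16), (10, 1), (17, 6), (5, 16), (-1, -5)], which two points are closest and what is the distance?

Computing all pairwise distances among 5 points:

d((-14, -16), (10, 1)) = 29.4109
d((-14, -16), (17, 6)) = 38.0132
d((-14, -16), (5, 16)) = 37.2156
d((-14, -16), (-1, -5)) = 17.0294
d((10, 1), (17, 6)) = 8.6023 <-- minimum
d((10, 1), (5, 16)) = 15.8114
d((10, 1), (-1, -5)) = 12.53
d((17, 6), (5, 16)) = 15.6205
d((17, 6), (-1, -5)) = 21.095
d((5, 16), (-1, -5)) = 21.8403

Closest pair: (10, 1) and (17, 6) with distance 8.6023

The closest pair is (10, 1) and (17, 6) with Euclidean distance 8.6023. For 5 points, brute-force pairwise comparison is shown above. For large n, the divide-and-conquer algorithm (sort by x, recurse on halves, check the dividing strip) achieves O(n log n).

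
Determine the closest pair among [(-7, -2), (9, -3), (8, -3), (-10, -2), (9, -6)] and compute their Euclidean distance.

Computing all pairwise distances among 5 points:

d((-7, -2), (9, -3)) = 16.0312
d((-7, -2), (8, -3)) = 15.0333
d((-7, -2), (-10, -2)) = 3.0
d((-7, -2), (9, -6)) = 16.4924
d((9, -3), (8, -3)) = 1.0 <-- minimum
d((9, -3), (-10, -2)) = 19.0263
d((9, -3), (9, -6)) = 3.0
d((8, -3), (-10, -2)) = 18.0278
d((8, -3), (9, -6)) = 3.1623
d((-10, -2), (9, -6)) = 19.4165

Closest pair: (9, -3) and (8, -3) with distance 1.0

The closest pair is (9, -3) and (8, -3) with Euclidean distance 1.0. For 5 points, brute-force pairwise comparison is shown above. For large n, the divide-and-conquer algorithm (sort by x, recurse on halves, check the dividing strip) achieves O(n log n).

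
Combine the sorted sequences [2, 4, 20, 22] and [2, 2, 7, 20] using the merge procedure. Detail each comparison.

Merging process:

Compare 2 vs 2: take 2 from left. Merged: [2]
Compare 4 vs 2: take 2 from right. Merged: [2, 2]
Compare 4 vs 2: take 2 from right. Merged: [2, 2, 2]
Compare 4 vs 7: take 4 from left. Merged: [2, 2, 2, 4]
Compare 20 vs 7: take 7 from right. Merged: [2, 2, 2, 4, 7]
Compare 20 vs 20: take 20 from left. Merged: [2, 2, 2, 4, 7, 20]
Compare 22 vs 20: take 20 from right. Merged: [2, 2, 2, 4, 7, 20, 20]
Append remaining from left: [22]. Merged: [2, 2, 2, 4, 7, 20, 20, 22]

Final merged array: [2, 2, 2, 4, 7, 20, 20, 22]
Total comparisons: 7

The merged array is [2, 2, 2, 4, 7, 20, 20, 22], requiring 7 comparisons. The merge step runs in O(n) time where n is the total number of elements.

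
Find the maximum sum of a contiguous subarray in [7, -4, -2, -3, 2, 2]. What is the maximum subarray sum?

Using Kadane's algorithm on [7, -4, -2, -3, 2, 2]:

Scanning through the array:
Position 1 (value -4): max_ending_here = 3, max_so_far = 7
Position 2 (value -2): max_ending_here = 1, max_so_far = 7
Position 3 (value -3): max_ending_here = -2, max_so_far = 7
Position 4 (value 2): max_ending_here = 2, max_so_far = 7
Position 5 (value 2): max_ending_here = 4, max_so_far = 7

Maximum subarray: [7]
Maximum sum: 7

The maximum subarray is [7] with sum 7. This subarray runs from index 0 to index 0.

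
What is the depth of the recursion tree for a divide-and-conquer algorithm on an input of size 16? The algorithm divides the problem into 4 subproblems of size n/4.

For divide and conquer with division factor 4:

Problem sizes at each level:
Level 0: 16
Level 1: 4
Level 2: 1

The root is level 0 and the size-1 base case is level 2 (the tree spans levels 0 through 2, i.e. 3 levels counting the root), so the depth is the number of divisions: log_4(16) = 2

The recursion tree depth is log_4(16) = 2. At each level, the problem size is divided by 4, so it takes 2 divisions to reduce to a base case of size 1. The algorithm makes 4 recursive calls at each level.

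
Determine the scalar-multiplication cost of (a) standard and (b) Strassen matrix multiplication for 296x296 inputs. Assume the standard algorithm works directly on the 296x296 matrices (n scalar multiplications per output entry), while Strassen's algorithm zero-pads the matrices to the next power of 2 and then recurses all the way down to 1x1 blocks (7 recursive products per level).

Matrix multiplication for 296x296 matrices:

Strassen's algorithm requires power-of-2 dimensions. Pad 296x296 to 512x512 (next power of 2).

Standard algorithm: 296^3 = 25934336 multiplications
Strassen's algorithm: 7^(log2(512)) = 7^9 = 40353607 multiplications
Difference: 25934336 - 40353607 = -14419271 (Strassen uses MORE here due to padding overhead — for small or just-over-power-of-2 n, padding can outweigh the per-level savings)

Standard: 25934336 multiplications (296^3). Strassen: 40353607 multiplications (7^9, after padding to 512x512). Strassen reduces 8 recursive multiplications to 7 at each level.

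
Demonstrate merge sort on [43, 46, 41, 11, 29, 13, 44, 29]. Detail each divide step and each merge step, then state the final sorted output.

Merge sort trace:

Split: [43, 46, 41, 11, 29, 13, 44, 29] -> [43, 46, 41, 11] and [29, 13, 44, 29]
  Split: [43, 46, 41, 11] -> [43, 46] and [41, 11]
    Split: [43, 46] -> [43] and [46]
    Merge: [43] + [46] -> [43, 46]
    Split: [41, 11] -> [41] and [11]
    Merge: [41] + [11] -> [11, 41]
  Merge: [43, 46] + [11, 41] -> [11, 41, 43, 46]
  Split: [29, 13, 44, 29] -> [29, 13] and [44, 29]
    Split: [29, 13] -> [29] and [13]
    Merge: [29] + [13] -> [13, 29]
    Split: [44, 29] -> [44] and [29]
    Merge: [44] + [29] -> [29, 44]
  Merge: [13, 29] + [29, 44] -> [13, 29, 29, 44]
Merge: [11, 41, 43, 46] + [13, 29, 29, 44] -> [11, 13, 29, 29, 41, 43, 44, 46]

Final sorted array: [11, 13, 29, 29, 41, 43, 44, 46]

The merge sort proceeds by recursively splitting the array and merging sorted halves.
After all merges, the sorted array is [11, 13, 29, 29, 41, 43, 44, 46].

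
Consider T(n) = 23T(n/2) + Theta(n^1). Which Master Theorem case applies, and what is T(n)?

Master Theorem for T(n) = 23T(n/2) + O(n^1):

a = 23, b = 2, c = 1
log_b(a) = log_2(23) = 4.5236

Case 1: c = 1 < log_2(23) = 4.5236
T(n) = O(n^(log_2 23))

For T(n) = 23T(n/2) + O(n^1): log_2(23) = 4.5236. This is Case 1 of the Master Theorem (c < log_b(a), work dominated by leaves), giving O(n^(log_2 23)).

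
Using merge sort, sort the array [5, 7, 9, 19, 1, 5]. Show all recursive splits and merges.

Merge sort trace:

Split: [5, 7, 9, 19, 1, 5] -> [5, 7, 9] and [19, 1, 5]
  Split: [5, 7, 9] -> [5] and [7, 9]
    Split: [7, 9] -> [7] and [9]
    Merge: [7] + [9] -> [7, 9]
  Merge: [5] + [7, 9] -> [5, 7, 9]
  Split: [19, 1, 5] -> [19] and [1, 5]
    Split: [1, 5] -> [1] and [5]
    Merge: [1] + [5] -> [1, 5]
  Merge: [19] + [1, 5] -> [1, 5, 19]
Merge: [5, 7, 9] + [1, 5, 19] -> [1, 5, 5, 7, 9, 19]

Final sorted array: [1, 5, 5, 7, 9, 19]

The merge sort proceeds by recursively splitting the array and merging sorted halves.
After all merges, the sorted array is [1, 5, 5, 7, 9, 19].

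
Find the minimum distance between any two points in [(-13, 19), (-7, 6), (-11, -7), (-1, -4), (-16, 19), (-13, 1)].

Computing all pairwise distances among 6 points:

d((-13, 19), (-7, 6)) = 14.3178
d((-13, 19), (-11, -7)) = 26.0768
d((-13, 19), (-1, -4)) = 25.9422
d((-13, 19), (-16, 19)) = 3.0 <-- minimum
d((-13, 19), (-13, 1)) = 18.0
d((-7, 6), (-11, -7)) = 13.6015
d((-7, 6), (-1, -4)) = 11.6619
d((-7, 6), (-16, 19)) = 15.8114
d((-7, 6), (-13, 1)) = 7.8102
d((-11, -7), (-1, -4)) = 10.4403
d((-11, -7), (-16, 19)) = 26.4764
d((-11, -7), (-13, 1)) = 8.2462
d((-1, -4), (-16, 19)) = 27.4591
d((-1, -4), (-13, 1)) = 13.0
d((-16, 19), (-13, 1)) = 18.2483

Closest pair: (-13, 19) and (-16, 19) with distance 3.0

The closest pair is (-13, 19) and (-16, 19) with Euclidean distance 3.0. For 6 points, brute-force pairwise comparison is shown above. For large n, the divide-and-conquer algorithm (sort by x, recurse on halves, check the dividing strip) achieves O(n log n).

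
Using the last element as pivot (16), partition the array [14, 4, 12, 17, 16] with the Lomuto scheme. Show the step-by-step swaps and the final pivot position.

Lomuto partition with pivot = 16:

Initial array: [14, 4, 12, 17, 16]

arr[0]=14 <= 16: swap with position 0, array becomes [14, 4, 12, 17, 16]
arr[1]=4 <= 16: swap with position 1, array becomes [14, 4, 12, 17, 16]
arr[2]=12 <= 16: swap with position 2, array becomes [14, 4, 12, 17, 16]
arr[3]=17 > 16: no swap

Place pivot at position 3: [14, 4, 12, 16, 17]
Pivot position: 3

After partitioning with pivot 16, the array becomes [14, 4, 12, 16, 17]. The pivot is placed at index 3. All elements to the left of the pivot are <= 16, and all elements to the right are > 16.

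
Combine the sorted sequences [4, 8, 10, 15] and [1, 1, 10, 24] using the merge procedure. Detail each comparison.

Merging process:

Compare 4 vs 1: take 1 from right. Merged: [1]
Compare 4 vs 1: take 1 from right. Merged: [1, 1]
Compare 4 vs 10: take 4 from left. Merged: [1, 1, 4]
Compare 8 vs 10: take 8 from left. Merged: [1, 1, 4, 8]
Compare 10 vs 10: take 10 from left. Merged: [1, 1, 4, 8, 10]
Compare 15 vs 10: take 10 from right. Merged: [1, 1, 4, 8, 10, 10]
Compare 15 vs 24: take 15 from left. Merged: [1, 1, 4, 8, 10, 10, 15]
Append remaining from right: [24]. Merged: [1, 1, 4, 8, 10, 10, 15, 24]

Final merged array: [1, 1, 4, 8, 10, 10, 15, 24]
Total comparisons: 7

The merged array is [1, 1, 4, 8, 10, 10, 15, 24], requiring 7 comparisons. The merge step runs in O(n) time where n is the total number of elements.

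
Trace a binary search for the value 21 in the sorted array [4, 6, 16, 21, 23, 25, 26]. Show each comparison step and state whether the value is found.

Binary search for 21 in [4, 6, 16, 21, 23, 25, 26]:

lo=0, hi=6, mid=3, arr[mid]=21 -> Found target at index 3!

Binary search finds 21 at index 3 after 1 comparisons. The search repeatedly halves the search space by comparing with the middle element.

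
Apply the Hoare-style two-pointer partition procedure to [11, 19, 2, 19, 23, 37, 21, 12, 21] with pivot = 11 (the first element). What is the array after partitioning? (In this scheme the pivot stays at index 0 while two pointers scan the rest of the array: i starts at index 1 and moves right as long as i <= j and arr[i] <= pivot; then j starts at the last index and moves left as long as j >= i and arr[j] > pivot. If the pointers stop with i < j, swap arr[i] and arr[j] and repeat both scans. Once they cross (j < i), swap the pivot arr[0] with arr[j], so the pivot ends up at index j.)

Hoare-style two-pointer partition with pivot = 11:

Initial array: [11, 19, 2, 19, 23, 37, 21, 12, 21]

Pointers start at i = 1, j = 8.
i stops at index 1 (arr[1]=19 > 11), j stops at index 2 (arr[2]=2 <= 11): swap arr[1] and arr[2], array becomes [11, 2, 19, 19, 23, 37, 21, 12, 21]
i ends at 2, j ends at 1: the pointers have crossed (j < i), so scanning stops.

Swap pivot arr[0] with arr[1] to place pivot at position 1: [2, 11, 19, 19, 23, 37, 21, 12, 21]
Pivot position: 1

After partitioning with pivot 11, the array becomes [2, 11, 19, 19, 23, 37, 21, 12, 21]. The pivot is placed at index 1. All elements to the left of the pivot are <= 11, and all elements to the right are > 11.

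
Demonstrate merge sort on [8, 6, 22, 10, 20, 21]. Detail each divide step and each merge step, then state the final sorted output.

Merge sort trace:

Split: [8, 6, 22, 10, 20, 21] -> [8, 6, 22] and [10, 20, 21]
  Split: [8, 6, 22] -> [8] and [6, 22]
    Split: [6, 22] -> [6] and [22]
    Merge: [6] + [22] -> [6, 22]
  Merge: [8] + [6, 22] -> [6, 8, 22]
  Split: [10, 20, 21] -> [10] and [20, 21]
    Split: [20, 21] -> [20] and [21]
    Merge: [20] + [21] -> [20, 21]
  Merge: [10] + [20, 21] -> [10, 20, 21]
Merge: [6, 8, 22] + [10, 20, 21] -> [6, 8, 10, 20, 21, 22]

Final sorted array: [6, 8, 10, 20, 21, 22]

The merge sort proceeds by recursively splitting the array and merging sorted halves.
After all merges, the sorted array is [6, 8, 10, 20, 21, 22].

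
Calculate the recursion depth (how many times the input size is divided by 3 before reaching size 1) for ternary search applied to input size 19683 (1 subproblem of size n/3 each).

For divide and conquer with division factor 3:

Problem sizes at each level:
Level 0: 19683
Level 1: 6561
Level 2: 2187
Level 3: 729
Level 4: 243
Level 5: 81
Level 6: 27
Level 7: 9
Level 8: 3
Level 9: 1

The root is level 0 and the size-1 base case is level 9 (the tree spans levels 0 through 9, i.e. 10 levels counting the root), so the depth is the number of divisions: log_3(19683) = 9

The recursion tree depth is log_3(19683) = 9. At each level, the problem size is divided by 3, so it takes 9 divisions to reduce to a base case of size 1. The algorithm makes 1 recursive call at each level.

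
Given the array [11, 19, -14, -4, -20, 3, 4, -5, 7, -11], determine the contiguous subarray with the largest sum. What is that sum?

Using Kadane's algorithm on [11, 19, -14, -4, -20, 3, 4, -5, 7, -11]:

Scanning through the array:
Position 1 (value 19): max_ending_here = 30, max_so_far = 30
Position 2 (value -14): max_ending_here = 16, max_so_far = 30
Position 3 (value -4): max_ending_here = 12, max_so_far = 30
Position 4 (value -20): max_ending_here = -8, max_so_far = 30
Position 5 (value 3): max_ending_here = 3, max_so_far = 30
Position 6 (value 4): max_ending_here = 7, max_so_far = 30
Position 7 (value -5): max_ending_here = 2, max_so_far = 30
Position 8 (value 7): max_ending_here = 9, max_so_far = 30
Position 9 (value -11): max_ending_here = -2, max_so_far = 30

Maximum subarray: [11, 19]
Maximum sum: 30

The maximum subarray is [11, 19] with sum 30. This subarray runs from index 0 to index 1.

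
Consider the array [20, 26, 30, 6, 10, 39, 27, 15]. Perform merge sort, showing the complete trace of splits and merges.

Merge sort trace:

Split: [20, 26, 30, 6, 10, 39, 27, 15] -> [20, 26, 30, 6] and [10, 39, 27, 15]
  Split: [20, 26, 30, 6] -> [20, 26] and [30, 6]
    Split: [20, 26] -> [20] and [26]
    Merge: [20] + [26] -> [20, 26]
    Split: [30, 6] -> [30] and [6]
    Merge: [30] + [6] -> [6, 30]
  Merge: [20, 26] + [6, 30] -> [6, 20, 26, 30]
  Split: [10, 39, 27, 15] -> [10, 39] and [27, 15]
    Split: [10, 39] -> [10] and [39]
    Merge: [10] + [39] -> [10, 39]
    Split: [27, 15] -> [27] and [15]
    Merge: [27] + [15] -> [15, 27]
  Merge: [10, 39] + [15, 27] -> [10, 15, 27, 39]
Merge: [6, 20, 26, 30] + [10, 15, 27, 39] -> [6, 10, 15, 20, 26, 27, 30, 39]

Final sorted array: [6, 10, 15, 20, 26, 27, 30, 39]

The merge sort proceeds by recursively splitting the array and merging sorted halves.
After all merges, the sorted array is [6, 10, 15, 20, 26, 27, 30, 39].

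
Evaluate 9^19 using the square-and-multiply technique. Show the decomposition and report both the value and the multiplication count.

Computing 9^19 by squaring (build up from 9^1; each line after the first costs one multiplication):

9^1 = 9
9^2 = (9^1)^2 = 9^2 = 81
9^4 = (9^2)^2 = 81^2 = 6561
9^8 = (9^4)^2 = 6561^2 = 43046721
9^9 = 9 * 9^8 = 9 * 43046721 = 387420489
9^18 = (9^9)^2 = 387420489^2 = 150094635296999121
9^19 = 9 * 9^18 = 9 * 150094635296999121 = 1350851717672992089

Result: 1350851717672992089
Multiplications needed: 6 (6 lines after 9^1)

9^19 = 1350851717672992089. Using exponentiation by squaring, this requires 6 multiplications. The key idea: if the exponent is even, square the half-power; if odd, multiply by the base once.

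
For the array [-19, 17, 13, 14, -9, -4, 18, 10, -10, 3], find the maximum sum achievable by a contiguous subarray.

Using Kadane's algorithm on [-19, 17, 13, 14, -9, -4, 18, 10, -10, 3]:

Scanning through the array:
Position 1 (value 17): max_ending_here = 17, max_so_far = 17
Position 2 (value 13): max_ending_here = 30, max_so_far = 30
Position 3 (value 14): max_ending_here = 44, max_so_far = 44
Position 4 (value -9): max_ending_here = 35, max_so_far = 44
Position 5 (value -4): max_ending_here = 31, max_so_far = 44
Position 6 (value 18): max_ending_here = 49, max_so_far = 49
Position 7 (value 10): max_ending_here = 59, max_so_far = 59
Position 8 (value -10): max_ending_here = 49, max_so_far = 59
Position 9 (value 3): max_ending_here = 52, max_so_far = 59

Maximum subarray: [17, 13, 14, -9, -4, 18, 10]
Maximum sum: 59

The maximum subarray is [17, 13, 14, -9, -4, 18, 10] with sum 59. This subarray runs from index 1 to index 7.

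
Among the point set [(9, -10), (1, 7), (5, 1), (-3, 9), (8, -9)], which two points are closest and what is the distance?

Computing all pairwise distances among 5 points:

d((9, -10), (1, 7)) = 18.7883
d((9, -10), (5, 1)) = 11.7047
d((9, -10), (-3, 9)) = 22.4722
d((9, -10), (8, -9)) = 1.4142 <-- minimum
d((1, 7), (5, 1)) = 7.2111
d((1, 7), (-3, 9)) = 4.4721
d((1, 7), (8, -9)) = 17.4642
d((5, 1), (-3, 9)) = 11.3137
d((5, 1), (8, -9)) = 10.4403
d((-3, 9), (8, -9)) = 21.095

Closest pair: (9, -10) and (8, -9) with distance 1.4142

The closest pair is (9, -10) and (8, -9) with Euclidean distance 1.4142. For 5 points, brute-force pairwise comparison is shown above. For large n, the divide-and-conquer algorithm (sort by x, recurse on halves, check the dividing strip) achieves O(n log n).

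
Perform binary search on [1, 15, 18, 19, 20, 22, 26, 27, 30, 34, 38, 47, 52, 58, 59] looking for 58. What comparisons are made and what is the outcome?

Binary search for 58 in [1, 15, 18, 19, 20, 22, 26, 27, 30, 34, 38, 47, 52, 58, 59]:

lo=0, hi=14, mid=7, arr[mid]=27 -> 27 < 58, search right half
lo=8, hi=14, mid=11, arr[mid]=47 -> 47 < 58, search right half
lo=12, hi=14, mid=13, arr[mid]=58 -> Found target at index 13!

Binary search finds 58 at index 13 after 3 comparisons. The search repeatedly halves the search space by comparing with the middle element.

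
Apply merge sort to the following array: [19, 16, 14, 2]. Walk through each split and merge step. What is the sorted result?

Merge sort trace:

Split: [19, 16, 14, 2] -> [19, 16] and [14, 2]
  Split: [19, 16] -> [19] and [16]
  Merge: [19] + [16] -> [16, 19]
  Split: [14, 2] -> [14] and [2]
  Merge: [14] + [2] -> [2, 14]
Merge: [16, 19] + [2, 14] -> [2, 14, 16, 19]

Final sorted array: [2, 14, 16, 19]

The merge sort proceeds by recursively splitting the array and merging sorted halves.
After all merges, the sorted array is [2, 14, 16, 19].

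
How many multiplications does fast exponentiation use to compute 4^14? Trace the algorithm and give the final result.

Computing 4^14 by squaring (build up from 4^1; each line after the first costs one multiplication):

4^1 = 4
4^2 = (4^1)^2 = 4^2 = 16
4^3 = 4 * 4^2 = 4 * 16 = 64
4^6 = (4^3)^2 = 64^2 = 4096
4^7 = 4 * 4^6 = 4 * 4096 = 16384
4^14 = (4^7)^2 = 16384^2 = 268435456

Result: 268435456
Multiplications needed: 5 (5 lines after 4^1)

4^14 = 268435456. Using exponentiation by squaring, this requires 5 multiplications. The key idea: if the exponent is even, square the half-power; if odd, multiply by the base once.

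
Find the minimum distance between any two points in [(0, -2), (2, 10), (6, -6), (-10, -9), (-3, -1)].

Computing all pairwise distances among 5 points:

d((0, -2), (2, 10)) = 12.1655
d((0, -2), (6, -6)) = 7.2111
d((0, -2), (-10, -9)) = 12.2066
d((0, -2), (-3, -1)) = 3.1623 <-- minimum
d((2, 10), (6, -6)) = 16.4924
d((2, 10), (-10, -9)) = 22.4722
d((2, 10), (-3, -1)) = 12.083
d((6, -6), (-10, -9)) = 16.2788
d((6, -6), (-3, -1)) = 10.2956
d((-10, -9), (-3, -1)) = 10.6301

Closest pair: (0, -2) and (-3, -1) with distance 3.1623

The closest pair is (0, -2) and (-3, -1) with Euclidean distance 3.1623. For 5 points, brute-force pairwise comparison is shown above. For large n, the divide-and-conquer algorithm (sort by x, recurse on halves, check the dividing strip) achieves O(n log n).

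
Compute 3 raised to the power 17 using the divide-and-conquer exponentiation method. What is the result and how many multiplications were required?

Computing 3^17 by squaring (build up from 3^1; each line after the first costs one multiplication):

3^1 = 3
3^2 = (3^1)^2 = 3^2 = 9
3^4 = (3^2)^2 = 9^2 = 81
3^8 = (3^4)^2 = 81^2 = 6561
3^16 = (3^8)^2 = 6561^2 = 43046721
3^17 = 3 * 3^16 = 3 * 43046721 = 129140163

Result: 129140163
Multiplications needed: 5 (5 lines after 3^1)

3^17 = 129140163. Using exponentiation by squaring, this requires 5 multiplications. The key idea: if the exponent is even, square the half-power; if odd, multiply by the base once.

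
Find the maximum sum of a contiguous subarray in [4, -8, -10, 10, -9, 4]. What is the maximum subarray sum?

Using Kadane's algorithm on [4, -8, -10, 10, -9, 4]:

Scanning through the array:
Position 1 (value -8): max_ending_here = -4, max_so_far = 4
Position 2 (value -10): max_ending_here = -10, max_so_far = 4
Position 3 (value 10): max_ending_here = 10, max_so_far = 10
Position 4 (value -9): max_ending_here = 1, max_so_far = 10
Position 5 (value 4): max_ending_here = 5, max_so_far = 10

Maximum subarray: [10]
Maximum sum: 10

The maximum subarray is [10] with sum 10. This subarray runs from index 3 to index 3.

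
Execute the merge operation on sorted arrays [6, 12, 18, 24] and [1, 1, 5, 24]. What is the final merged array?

Merging process:

Compare 6 vs 1: take 1 from right. Merged: [1]
Compare 6 vs 1: take 1 from right. Merged: [1, 1]
Compare 6 vs 5: take 5 from right. Merged: [1, 1, 5]
Compare 6 vs 24: take 6 from left. Merged: [1, 1, 5, 6]
Compare 12 vs 24: take 12 from left. Merged: [1, 1, 5, 6, 12]
Compare 18 vs 24: take 18 from left. Merged: [1, 1, 5, 6, 12, 18]
Compare 24 vs 24: take 24 from left. Merged: [1, 1, 5, 6, 12, 18, 24]
Append remaining from right: [24]. Merged: [1, 1, 5, 6, 12, 18, 24, 24]

Final merged array: [1, 1, 5, 6, 12, 18, 24, 24]
Total comparisons: 7

The merged array is [1, 1, 5, 6, 12, 18, 24, 24], requiring 7 comparisons. The merge step runs in O(n) time where n is the total number of elements.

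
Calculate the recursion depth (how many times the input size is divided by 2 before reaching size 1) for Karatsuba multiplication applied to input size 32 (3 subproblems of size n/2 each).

For divide and conquer with division factor 2:

Problem sizes at each level:
Level 0: 32
Level 1: 16
Level 2: 8
Level 3: 4
Level 4: 2
Level 5: 1

The root is level 0 and the size-1 base case is level 5 (the tree spans levels 0 through 5, i.e. 6 levels counting the root), so the depth is the number of divisions: log_2(32) = 5

The recursion tree depth is log_2(32) = 5. At each level, the problem size is divided by 2, so it takes 5 divisions to reduce to a base case of size 1. The algorithm makes 3 recursive calls at each level.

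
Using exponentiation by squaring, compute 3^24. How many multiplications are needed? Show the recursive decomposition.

Computing 3^24 by squaring (build up from 3^1; each line after the first costs one multiplication):

3^1 = 3
3^2 = (3^1)^2 = 3^2 = 9
3^3 = 3 * 3^2 = 3 * 9 = 27
3^6 = (3^3)^2 = 27^2 = 729
3^12 = (3^6)^2 = 729^2 = 531441
3^24 = (3^12)^2 = 531441^2 = 282429536481

Result: 282429536481
Multiplications needed: 5 (5 lines after 3^1)

3^24 = 282429536481. Using exponentiation by squaring, this requires 5 multiplications. The key idea: if the exponent is even, square the half-power; if odd, multiply by the base once.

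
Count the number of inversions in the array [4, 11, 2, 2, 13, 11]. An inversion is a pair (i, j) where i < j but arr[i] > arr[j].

Finding inversions in [4, 11, 2, 2, 13, 11]:

(0, 2): arr[0]=4 > arr[2]=2
(0, 3): arr[0]=4 > arr[3]=2
(1, 2): arr[1]=11 > arr[2]=2
(1, 3): arr[1]=11 > arr[3]=2
(4, 5): arr[4]=13 > arr[5]=11

Total inversions: 5

The array has 5 inversion(s): (0,2), (0,3), (1,2), (1,3), (4,5). Each pair (i,j) satisfies i < j and arr[i] > arr[j].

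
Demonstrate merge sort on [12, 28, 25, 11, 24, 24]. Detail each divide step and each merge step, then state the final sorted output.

Merge sort trace:

Split: [12, 28, 25, 11, 24, 24] -> [12, 28, 25] and [11, 24, 24]
  Split: [12, 28, 25] -> [12] and [28, 25]
    Split: [28, 25] -> [28] and [25]
    Merge: [28] + [25] -> [25, 28]
  Merge: [12] + [25, 28] -> [12, 25, 28]
  Split: [11, 24, 24] -> [11] and [24, 24]
    Split: [24, 24] -> [24] and [24]
    Merge: [24] + [24] -> [24, 24]
  Merge: [11] + [24, 24] -> [11, 24, 24]
Merge: [12, 25, 28] + [11, 24, 24] -> [11, 12, 24, 24, 25, 28]

Final sorted array: [11, 12, 24, 24, 25, 28]

The merge sort proceeds by recursively splitting the array and merging sorted halves.
After all merges, the sorted array is [11, 12, 24, 24, 25, 28].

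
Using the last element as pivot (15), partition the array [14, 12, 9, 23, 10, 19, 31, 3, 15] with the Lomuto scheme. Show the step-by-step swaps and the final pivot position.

Lomuto partition with pivot = 15:

Initial array: [14, 12, 9, 23, 10, 19, 31, 3, 15]

arr[0]=14 <= 15: swap with position 0, array becomes [14, 12, 9, 23, 10, 19, 31, 3, 15]
arr[1]=12 <= 15: swap with position 1, array becomes [14, 12, 9, 23, 10, 19, 31, 3, 15]
arr[2]=9 <= 15: swap with position 2, array becomes [14, 12, 9, 23, 10, 19, 31, 3, 15]
arr[3]=23 > 15: no swap
arr[4]=10 <= 15: swap with position 3, array becomes [14, 12, 9, 10, 23, 19, 31, 3, 15]
arr[5]=19 > 15: no swap
arr[6]=31 > 15: no swap
arr[7]=3 <= 15: swap with position 4, array becomes [14, 12, 9, 10, 3, 19, 31, 23, 15]

Place pivot at position 5: [14, 12, 9, 10, 3, 15, 31, 23, 19]
Pivot position: 5

After partitioning with pivot 15, the array becomes [14, 12, 9, 10, 3, 15, 31, 23, 19]. The pivot is placed at index 5. All elements to the left of the pivot are <= 15, and all elements to the right are > 15.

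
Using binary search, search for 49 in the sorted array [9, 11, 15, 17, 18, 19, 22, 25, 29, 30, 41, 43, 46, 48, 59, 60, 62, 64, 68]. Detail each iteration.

Binary search for 49 in [9, 11, 15, 17, 18, 19, 22, 25, 29, 30, 41, 43, 46, 48, 59, 60, 62, 64, 68]:

lo=0, hi=18, mid=9, arr[mid]=30 -> 30 < 49, search right half
lo=10, hi=18, mid=14, arr[mid]=59 -> 59 > 49, search left half
lo=10, hi=13, mid=11, arr[mid]=43 -> 43 < 49, search right half
lo=12, hi=13, mid=12, arr[mid]=46 -> 46 < 49, search right half
lo=13, hi=13, mid=13, arr[mid]=48 -> 48 < 49, search right half
lo=14 > hi=13, target 49 not found

Binary search determines that 49 is not in the array after 5 comparisons. The search space was exhausted without finding the target.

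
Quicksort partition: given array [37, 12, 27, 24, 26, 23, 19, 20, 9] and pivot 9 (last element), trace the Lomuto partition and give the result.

Lomuto partition with pivot = 9:

Initial array: [37, 12, 27, 24, 26, 23, 19, 20, 9]

arr[0]=37 > 9: no swap
arr[1]=12 > 9: no swap
arr[2]=27 > 9: no swap
arr[3]=24 > 9: no swap
arr[4]=26 > 9: no swap
arr[5]=23 > 9: no swap
arr[6]=19 > 9: no swap
arr[7]=20 > 9: no swap

Place pivot at position 0: [9, 12, 27, 24, 26, 23, 19, 20, 37]
Pivot position: 0

After partitioning with pivot 9, the array becomes [9, 12, 27, 24, 26, 23, 19, 20, 37]. The pivot is placed at index 0. All elements to the left of the pivot are <= 9, and all elements to the right are > 9.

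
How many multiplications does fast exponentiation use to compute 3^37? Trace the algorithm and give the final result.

Computing 3^37 by squaring (build up from 3^1; each line after the first costs one multiplication):

3^1 = 3
3^2 = (3^1)^2 = 3^2 = 9
3^4 = (3^2)^2 = 9^2 = 81
3^8 = (3^4)^2 = 81^2 = 6561
3^9 = 3 * 3^8 = 3 * 6561 = 19683
3^18 = (3^9)^2 = 19683^2 = 387420489
3^36 = (3^18)^2 = 387420489^2 = 150094635296999121
3^37 = 3 * 3^36 = 3 * 150094635296999121 = 450283905890997363

Result: 450283905890997363
Multiplications needed: 7 (7 lines after 3^1)

3^37 = 450283905890997363. Using exponentiation by squaring, this requires 7 multiplications. The key idea: if the exponent is even, square the half-power; if odd, multiply by the base once.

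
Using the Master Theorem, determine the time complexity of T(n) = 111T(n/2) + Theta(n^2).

Master Theorem for T(n) = 111T(n/2) + O(n^2):

a = 111, b = 2, c = 2
log_b(a) = log_2(111) = 6.7944

Case 1: c = 2 < log_2(111) = 6.7944
T(n) = O(n^(log_2 111))

For T(n) = 111T(n/2) + O(n^2): log_2(111) = 6.7944. This is Case 1 of the Master Theorem (c < log_b(a), work dominated by leaves), giving O(n^(log_2 111)).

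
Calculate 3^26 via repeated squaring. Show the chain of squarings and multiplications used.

Computing 3^26 by squaring (build up from 3^1; each line after the first costs one multiplication):

3^1 = 3
3^2 = (3^1)^2 = 3^2 = 9
3^3 = 3 * 3^2 = 3 * 9 = 27
3^6 = (3^3)^2 = 27^2 = 729
3^12 = (3^6)^2 = 729^2 = 531441
3^13 = 3 * 3^12 = 3 * 531441 = 1594323
3^26 = (3^13)^2 = 1594323^2 = 2541865828329

Result: 2541865828329
Multiplications needed: 6 (6 lines after 3^1)

3^26 = 2541865828329. Using exponentiation by squaring, this requires 6 multiplications. The key idea: if the exponent is even, square the half-power; if odd, multiply by the base once.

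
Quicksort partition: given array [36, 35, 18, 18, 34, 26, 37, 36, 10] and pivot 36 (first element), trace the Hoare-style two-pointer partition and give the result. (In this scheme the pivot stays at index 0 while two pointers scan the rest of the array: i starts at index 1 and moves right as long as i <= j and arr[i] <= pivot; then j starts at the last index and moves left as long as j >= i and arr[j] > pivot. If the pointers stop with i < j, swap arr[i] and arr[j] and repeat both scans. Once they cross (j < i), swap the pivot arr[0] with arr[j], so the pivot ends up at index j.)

Hoare-style two-pointer partition with pivot = 36:

Initial array: [36, 35, 18, 18, 34, 26, 37, 36, 10]

Pointers start at i = 1, j = 8.
i stops at index 6 (arr[6]=37 > 36), j stops at index 8 (arr[8]=10 <= 36): swap arr[6] and arr[8], array becomes [36, 35, 18, 18, 34, 26, 10, 36, 37]
i ends at 8, j ends at 7: the pointers have crossed (j < i), so scanning stops.

Swap pivot arr[0] with arr[7] to place pivot at position 7: [36, 35, 18, 18, 34, 26, 10, 36, 37]
Pivot position: 7

After partitioning with pivot 36, the array becomes [36, 35, 18, 18, 34, 26, 10, 36, 37]. The pivot is placed at index 7. All elements to the left of the pivot are <= 36, and all elements to the right are > 36.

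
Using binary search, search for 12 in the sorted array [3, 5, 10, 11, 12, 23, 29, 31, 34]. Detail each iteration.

Binary search for 12 in [3, 5, 10, 11, 12, 23, 29, 31, 34]:

lo=0, hi=8, mid=4, arr[mid]=12 -> Found target at index 4!

Binary search finds 12 at index 4 after 1 comparisons. The search repeatedly halves the search space by comparing with the middle element.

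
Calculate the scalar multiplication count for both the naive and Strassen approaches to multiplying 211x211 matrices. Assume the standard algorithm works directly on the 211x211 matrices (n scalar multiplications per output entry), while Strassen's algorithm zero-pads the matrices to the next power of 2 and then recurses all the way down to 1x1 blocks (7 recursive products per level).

Matrix multiplication for 211x211 matrices:

Strassen's algorithm requires power-of-2 dimensions. Pad 211x211 to 256x256 (next power of 2).

Standard algorithm: 211^3 = 9393931 multiplications
Strassen's algorithm: 7^(log2(256)) = 7^8 = 5764801 multiplications
Savings: 9393931 - 5764801 = 3629130 multiplications

Standard: 9393931 multiplications (211^3). Strassen: 5764801 multiplications (7^8, after padding to 256x256). Strassen reduces 8 recursive multiplications to 7 at each level.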